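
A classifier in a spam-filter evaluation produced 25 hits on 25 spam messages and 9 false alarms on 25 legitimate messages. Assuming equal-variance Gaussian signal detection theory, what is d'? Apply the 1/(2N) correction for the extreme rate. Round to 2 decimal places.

d' = 2.41

The hit rate is 25/25 = 1, so apply the 1/(2N) correction: H → 1 − 1/(2·25) = 0.98000.
z(H) = z(0.98000) = 2.054
z(FA) = z(0.36000) = -0.358
d' = 2.054 − (-0.358) = 2.412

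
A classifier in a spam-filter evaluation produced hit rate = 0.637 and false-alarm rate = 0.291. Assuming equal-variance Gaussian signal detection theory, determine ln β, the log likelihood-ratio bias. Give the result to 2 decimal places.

z(H) = z(0.637) = 0.350
z(FA) = z(0.291) = -0.550
ln β = −½·[z(H)² − z(FA)²] = −0.5 × (0.123 − 0.303) = 0.090

ln β = 0.09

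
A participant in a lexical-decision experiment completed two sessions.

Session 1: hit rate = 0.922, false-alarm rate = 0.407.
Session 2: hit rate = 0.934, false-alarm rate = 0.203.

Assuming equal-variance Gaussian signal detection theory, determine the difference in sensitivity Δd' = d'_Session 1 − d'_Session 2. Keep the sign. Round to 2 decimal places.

Session 1: z(0.922) = 1.419, z(0.407) = -0.235, d' = 1.654
Session 2: z(0.934) = 1.506, z(0.203) = -0.831, d' = 2.337
Δd' = d'_Session 1 − d'_Session 2 = 1.654 − 2.337 = -0.683
Session 2 has the higher sensitivity.

Δd' = -0.68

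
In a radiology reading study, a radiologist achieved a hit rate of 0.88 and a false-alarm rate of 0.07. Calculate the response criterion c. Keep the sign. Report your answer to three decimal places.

c = 0.150

Φ⁻¹(H) = 1.1750
Φ⁻¹(FA) = -1.4758
c = −½·[z(H) + z(FA)] = −0.5 × (1.1750 + (-1.4758)) = 0.1504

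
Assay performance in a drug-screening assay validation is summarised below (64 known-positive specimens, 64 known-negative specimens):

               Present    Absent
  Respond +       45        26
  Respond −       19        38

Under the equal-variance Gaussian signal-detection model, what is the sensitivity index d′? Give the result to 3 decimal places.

d′ = 0.771

H = 45/64 = 0.7031
FA = 26/64 = 0.4062
Φ⁻¹(H) = Φ⁻¹(0.7031) = 0.5333
Φ⁻¹(FA) = Φ⁻¹(0.4062) = -0.2373
d' = z(H) − z(FA) = 0.5333 − (-0.2373) = 0.7706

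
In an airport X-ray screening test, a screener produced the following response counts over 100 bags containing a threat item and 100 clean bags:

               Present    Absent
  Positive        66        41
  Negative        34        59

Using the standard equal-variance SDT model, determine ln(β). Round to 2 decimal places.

H = 66/100 = 0.6600
FA = 41/100 = 0.4100
z(H) = z(0.6600) = 0.412
z(FA) = z(0.4100) = -0.228
ln β = −½·[z(H)² − z(FA)²] = −0.5 × (0.170 − 0.052) = -0.059

ln β = -0.06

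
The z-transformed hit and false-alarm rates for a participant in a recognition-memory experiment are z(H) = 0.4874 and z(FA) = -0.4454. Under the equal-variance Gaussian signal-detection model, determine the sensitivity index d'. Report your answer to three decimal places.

d' = 0.933

d' = z(H) − z(FA) = 0.4874 − (-0.4454) = 0.9328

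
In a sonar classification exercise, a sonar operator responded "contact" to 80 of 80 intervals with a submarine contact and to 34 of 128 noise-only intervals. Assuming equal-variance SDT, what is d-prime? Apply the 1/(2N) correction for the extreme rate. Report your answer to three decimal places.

The hit rate is 80/80 = 1, so apply the 1/(2N) correction: H → 1 − 1/(2·80) = 0.99375.
z(H) = z(0.99375) = 2.4977
z(FA) = z(0.26562) = -0.6261
d' = 2.4977 − (-0.6261) = 3.1238

d-prime = 3.124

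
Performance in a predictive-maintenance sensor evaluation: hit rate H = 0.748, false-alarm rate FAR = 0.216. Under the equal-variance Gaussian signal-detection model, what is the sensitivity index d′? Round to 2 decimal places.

d′ = 1.45

Φ⁻¹(0.748) = 0.6682, Φ⁻¹(0.216) = -0.7858
d' = z(H) − z(FA) = 0.6682 − (-0.7858) = 1.4540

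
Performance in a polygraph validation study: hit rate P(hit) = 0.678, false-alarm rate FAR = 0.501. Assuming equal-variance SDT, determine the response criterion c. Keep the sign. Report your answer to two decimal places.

z(H) = 0.4621
z(FA) = 0.0025
c = −½·[z(H) + z(FA)] = −0.5 × (0.4621 + 0.0025) = -0.2323
c < 0: the examiner has a liberal response bias.

c = -0.23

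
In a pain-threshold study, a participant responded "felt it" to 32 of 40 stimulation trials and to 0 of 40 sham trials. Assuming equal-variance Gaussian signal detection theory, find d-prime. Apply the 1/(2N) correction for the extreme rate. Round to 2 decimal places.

The false-alarm rate is 0/40 = 0, so apply the 1/(2N) correction: FA → 1/(2·40) = 0.01250.
z(H) = z(0.80000) = 0.842
z(FA) = z(0.01250) = -2.241
d' = 0.842 − (-2.241) = 3.083

d-prime = 3.08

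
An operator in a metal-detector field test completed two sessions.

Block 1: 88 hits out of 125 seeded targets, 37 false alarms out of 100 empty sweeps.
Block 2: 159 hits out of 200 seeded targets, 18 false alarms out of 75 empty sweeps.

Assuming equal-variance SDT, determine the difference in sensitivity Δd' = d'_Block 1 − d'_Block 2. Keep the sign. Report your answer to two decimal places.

Δd' = -0.66

Block 1: z(0.7040) = 0.536, z(0.3700) = -0.332, d' = 0.868
Block 2: z(0.7950) = 0.824, z(0.2400) = -0.706, d' = 1.530
Δd' = d'_Block 1 − d'_Block 2 = 0.868 − 1.530 = -0.662
Block 2 has the higher sensitivity.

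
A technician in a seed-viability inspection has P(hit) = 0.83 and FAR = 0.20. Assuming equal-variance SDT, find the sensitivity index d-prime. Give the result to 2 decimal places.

z(0.83) = 0.9542, z(0.20) = -0.8416
d' = z(H) − z(FA) = 0.9542 − (-0.8416) = 1.7958

d-prime = 1.80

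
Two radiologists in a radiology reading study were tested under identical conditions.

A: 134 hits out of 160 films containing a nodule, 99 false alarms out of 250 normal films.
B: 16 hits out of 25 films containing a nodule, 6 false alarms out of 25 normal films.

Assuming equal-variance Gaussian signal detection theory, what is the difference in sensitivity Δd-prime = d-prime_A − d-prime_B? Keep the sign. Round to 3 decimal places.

A: z(0.8375) = 0.9842, z(0.3960) = -0.2637, d' = 1.2479
B: z(0.6400) = 0.3585, z(0.2400) = -0.7063, d' = 1.0648
Δd' = d'_A − d'_B = 1.2479 − 1.0648 = 0.1831
A has the higher sensitivity.

Δd-prime = 0.183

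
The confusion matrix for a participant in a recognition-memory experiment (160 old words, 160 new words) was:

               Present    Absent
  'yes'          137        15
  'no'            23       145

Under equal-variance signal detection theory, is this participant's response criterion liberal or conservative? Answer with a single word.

z(H) = 1.064, z(FA) = -1.318
c = −½·(z(H) + z(FA)) = 0.127
c > 0 → conservative criterion (biased toward responding “no”).

conservative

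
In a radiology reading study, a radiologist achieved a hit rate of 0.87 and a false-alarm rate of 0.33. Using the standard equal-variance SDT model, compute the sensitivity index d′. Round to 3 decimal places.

d′ = 1.566

Φ⁻¹(H) = Φ⁻¹(0.87) = 1.1264
Φ⁻¹(FA) = Φ⁻¹(0.33) = -0.4399
d' = z(H) − z(FA) = 1.1264 − (-0.4399) = 1.5663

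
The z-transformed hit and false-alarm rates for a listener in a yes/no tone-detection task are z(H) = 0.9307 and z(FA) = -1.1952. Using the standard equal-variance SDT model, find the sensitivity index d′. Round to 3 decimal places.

d′ = 2.126

d' = z(H) − z(FA) = 0.9307 − (-1.1952) = 2.1259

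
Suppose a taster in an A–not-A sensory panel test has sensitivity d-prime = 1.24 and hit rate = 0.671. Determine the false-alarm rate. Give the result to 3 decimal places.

z(hit rate) = z(0.671) = 0.4427
z(FA) = z(H) − d' = 0.4427 − 1.24 = -0.7973
false-alarm rate = Φ(-0.7973) = 0.2126

false-alarm rate = 0.213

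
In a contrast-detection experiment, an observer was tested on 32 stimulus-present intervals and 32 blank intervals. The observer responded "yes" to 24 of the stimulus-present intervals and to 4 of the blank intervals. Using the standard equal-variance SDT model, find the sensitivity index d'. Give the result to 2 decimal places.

d' = 1.82

H = 24/32 = 0.7500
FA = 4/32 = 0.1250
z(H) = 0.674
z(FA) = -1.150
d' = z(H) − z(FA) = 0.674 − (-1.150) = 1.824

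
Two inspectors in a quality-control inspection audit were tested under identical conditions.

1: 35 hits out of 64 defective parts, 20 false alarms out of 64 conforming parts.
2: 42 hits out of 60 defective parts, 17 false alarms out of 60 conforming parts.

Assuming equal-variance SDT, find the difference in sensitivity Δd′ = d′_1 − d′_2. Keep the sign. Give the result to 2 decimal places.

1: z(0.5469) = 0.118, z(0.3125) = -0.489, d' = 0.607
2: z(0.7000) = 0.524, z(0.2833) = -0.573, d' = 1.097
Δd' = d'_1 − d'_2 = 0.607 − 1.097 = -0.490
2 has the higher sensitivity.

Δd′ = -0.49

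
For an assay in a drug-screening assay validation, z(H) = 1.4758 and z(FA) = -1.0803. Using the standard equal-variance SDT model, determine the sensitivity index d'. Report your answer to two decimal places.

d' = 2.56

d' = z(H) − z(FA) = 1.4758 − (-1.0803) = 2.5561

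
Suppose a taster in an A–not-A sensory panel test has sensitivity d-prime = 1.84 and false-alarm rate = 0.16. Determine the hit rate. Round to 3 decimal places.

z(false-alarm rate) = z(0.16) = -0.9945
z(H) = z(FA) + d' = -0.9945 + 1.84 = 0.8455
hit rate = Φ(0.8455) = 0.8011

hit rate = 0.801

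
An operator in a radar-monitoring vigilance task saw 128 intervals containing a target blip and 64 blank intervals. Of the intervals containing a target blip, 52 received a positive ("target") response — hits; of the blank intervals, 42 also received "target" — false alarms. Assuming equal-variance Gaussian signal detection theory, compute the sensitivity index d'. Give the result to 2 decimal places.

H = 52/128 = 0.4062
FA = 42/64 = 0.6562
Φ⁻¹(H) = -0.2373
Φ⁻¹(FA) = 0.4021
d' = z(H) − z(FA) = -0.2373 − 0.4021 = -0.6394

d' = -0.64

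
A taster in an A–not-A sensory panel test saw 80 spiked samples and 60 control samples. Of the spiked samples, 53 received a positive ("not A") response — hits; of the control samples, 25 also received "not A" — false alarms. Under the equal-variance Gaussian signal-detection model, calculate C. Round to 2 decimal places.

C = -0.10

H = 53/80 = 0.6625
FA = 25/60 = 0.4167
z(0.6625) = 0.4193, z(0.4167) = -0.2103
c = −½·[z(H) + z(FA)] = −0.5 × (0.4193 + (-0.2103)) = -0.1045
c < 0: the taster has a liberal response bias.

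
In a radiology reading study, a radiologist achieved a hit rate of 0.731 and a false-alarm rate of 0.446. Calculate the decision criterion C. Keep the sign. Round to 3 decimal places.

C = -0.240

z(H) = z(0.731) = 0.6158
z(FA) = z(0.446) = -0.1358
c = −½·[z(H) + z(FA)] = −0.5 × (0.6158 + (-0.1358)) = -0.2400
c < 0: the radiologist has a liberal response bias.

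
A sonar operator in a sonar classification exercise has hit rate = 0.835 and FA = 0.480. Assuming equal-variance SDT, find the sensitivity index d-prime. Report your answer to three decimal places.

z(H) = z(0.835) = 0.9741
z(FA) = z(0.480) = -0.0502
d' = z(H) − z(FA) = 0.9741 − (-0.0502) = 1.0243

d-prime = 1.024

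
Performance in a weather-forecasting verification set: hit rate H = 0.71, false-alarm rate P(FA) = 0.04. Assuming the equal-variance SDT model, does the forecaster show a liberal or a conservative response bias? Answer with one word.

conservative

z(H) = 0.553, z(FA) = -1.751
c = −½·(z(H) + z(FA)) = 0.599
c > 0 → conservative criterion (biased toward responding “no”).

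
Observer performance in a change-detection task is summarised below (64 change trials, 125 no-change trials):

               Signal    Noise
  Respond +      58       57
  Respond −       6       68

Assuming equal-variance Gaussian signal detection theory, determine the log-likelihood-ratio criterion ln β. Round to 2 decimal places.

ln β = -0.86

H = 58/64 = 0.9062
FA = 57/125 = 0.4560
Φ⁻¹(H) = Φ⁻¹(0.9062) = 1.318
Φ⁻¹(FA) = Φ⁻¹(0.4560) = -0.111
ln β = −½·[z(H)² − z(FA)²] = −0.5 × (1.737 − 0.012) = -0.8625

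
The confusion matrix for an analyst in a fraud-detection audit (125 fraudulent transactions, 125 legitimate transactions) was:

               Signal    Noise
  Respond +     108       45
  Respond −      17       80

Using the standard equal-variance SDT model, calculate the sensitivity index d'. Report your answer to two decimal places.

H = 108/125 = 0.8640
FA = 45/125 = 0.3600
z(H) = z(0.8640) = 1.0985
z(FA) = z(0.3600) = -0.3585
d' = z(H) − z(FA) = 1.0985 − (-0.3585) = 1.4570

d' = 1.46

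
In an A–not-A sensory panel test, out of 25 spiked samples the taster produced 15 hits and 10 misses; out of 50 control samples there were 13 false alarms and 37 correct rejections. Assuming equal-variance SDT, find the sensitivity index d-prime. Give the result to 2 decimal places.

H = 15/25 = 0.6000
FA = 13/50 = 0.2600
z(H) = z(0.6000) = 0.253
z(FA) = z(0.2600) = -0.643
d' = z(H) − z(FA) = 0.253 − (-0.643) = 0.896

d-prime = 0.90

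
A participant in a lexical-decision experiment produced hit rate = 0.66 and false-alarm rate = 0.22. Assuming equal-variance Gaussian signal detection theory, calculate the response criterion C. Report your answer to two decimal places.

C = 0.18

z(0.66) = 0.412, z(0.22) = -0.772
c = −½·[z(H) + z(FA)] = −0.5 × (0.412 + (-0.772)) = 0.180
c > 0: the participant has a conservative response bias.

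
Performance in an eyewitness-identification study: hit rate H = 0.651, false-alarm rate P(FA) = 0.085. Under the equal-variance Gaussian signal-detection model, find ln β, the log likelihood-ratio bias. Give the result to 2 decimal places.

ln β = 0.87

z(0.651) = 0.388, z(0.085) = -1.372
ln β = −½·[z(H)² − z(FA)²] = −0.5 × (0.151 − 1.882) = 0.8655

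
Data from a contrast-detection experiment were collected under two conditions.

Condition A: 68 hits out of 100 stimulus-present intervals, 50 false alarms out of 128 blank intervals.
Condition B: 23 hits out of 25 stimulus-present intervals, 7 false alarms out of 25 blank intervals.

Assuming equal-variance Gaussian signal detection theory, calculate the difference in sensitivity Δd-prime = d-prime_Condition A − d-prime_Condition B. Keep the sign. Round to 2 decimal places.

Δd-prime = -1.24

Condition A: z(0.6800) = 0.468, z(0.3906) = -0.278, d' = 0.746
Condition B: z(0.9200) = 1.405, z(0.2800) = -0.583, d' = 1.988
Δd' = d'_Condition A − d'_Condition B = 0.746 − 1.988 = -1.242
Condition B has the higher sensitivity.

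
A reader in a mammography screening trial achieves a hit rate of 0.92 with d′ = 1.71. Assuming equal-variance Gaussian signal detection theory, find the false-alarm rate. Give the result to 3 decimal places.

false-alarm rate = 0.380

z(hit rate) = z(0.92) = 1.4051
z(FA) = z(H) − d' = 1.4051 − 1.71 = -0.3049
false-alarm rate = Φ(-0.3049) = 0.3802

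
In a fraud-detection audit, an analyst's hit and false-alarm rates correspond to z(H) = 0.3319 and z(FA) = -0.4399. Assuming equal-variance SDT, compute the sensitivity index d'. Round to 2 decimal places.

d' = z(H) − z(FA) = 0.3319 − (-0.4399) = 0.7718

d' = 0.77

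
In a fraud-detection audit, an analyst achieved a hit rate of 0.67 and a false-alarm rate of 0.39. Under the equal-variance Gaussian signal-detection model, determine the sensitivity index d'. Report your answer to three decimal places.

d' = 0.719

Φ⁻¹(0.67) = 0.4399, Φ⁻¹(0.39) = -0.2793
d' = z(H) − z(FA) = 0.4399 − (-0.2793) = 0.7192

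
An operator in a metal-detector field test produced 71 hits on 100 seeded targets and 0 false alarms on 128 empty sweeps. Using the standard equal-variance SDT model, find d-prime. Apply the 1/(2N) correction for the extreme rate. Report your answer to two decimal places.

The false-alarm rate is 0/128 = 0, so apply the 1/(2N) correction: FA → 1/(2·128) = 0.00391.
z(H) = z(0.71000) = 0.553
z(FA) = z(0.00391) = -2.660
d' = 0.553 − (-2.660) = 3.213

d-prime = 3.21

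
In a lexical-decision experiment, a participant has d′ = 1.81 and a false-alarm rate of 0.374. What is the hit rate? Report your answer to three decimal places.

z(false-alarm rate) = z(0.374) = -0.3213
z(H) = z(FA) + d' = -0.3213 + 1.81 = 1.4887
hit rate = Φ(1.4887) = 0.9317

hit rate = 0.932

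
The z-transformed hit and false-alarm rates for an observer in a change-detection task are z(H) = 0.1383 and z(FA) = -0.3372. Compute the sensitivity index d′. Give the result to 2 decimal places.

d′ = 0.48

d' = z(H) − z(FA) = 0.1383 − (-0.3372) = 0.4755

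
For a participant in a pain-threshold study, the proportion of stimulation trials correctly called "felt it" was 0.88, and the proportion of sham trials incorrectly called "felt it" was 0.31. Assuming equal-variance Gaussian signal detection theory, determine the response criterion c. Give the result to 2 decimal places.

z(0.88) = 1.175, z(0.31) = -0.496
c = −½·[z(H) + z(FA)] = −0.5 × (1.175 + (-0.496)) = -0.3395

c = -0.34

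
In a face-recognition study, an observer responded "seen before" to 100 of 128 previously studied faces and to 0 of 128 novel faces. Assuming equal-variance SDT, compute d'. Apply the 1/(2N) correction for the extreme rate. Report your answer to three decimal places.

The false-alarm rate is 0/128 = 0, so apply the 1/(2N) correction: FA → 1/(2·128) = 0.00391.
z(H) = z(0.78125) = 0.7764
z(FA) = z(0.00391) = -2.6597
d' = 0.7764 − (-2.6597) = 3.4361

d' = 3.436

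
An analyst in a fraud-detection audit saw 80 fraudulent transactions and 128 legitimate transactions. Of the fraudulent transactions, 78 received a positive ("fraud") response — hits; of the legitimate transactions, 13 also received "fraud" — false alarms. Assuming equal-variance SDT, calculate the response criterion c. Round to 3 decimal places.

c = -0.344

H = 78/80 = 0.9750
FA = 13/128 = 0.1016
z(0.9750) = 1.9600, z(0.1016) = -1.2725
c = −½·[z(H) + z(FA)] = −0.5 × (1.9600 + (-1.2725)) = -0.34375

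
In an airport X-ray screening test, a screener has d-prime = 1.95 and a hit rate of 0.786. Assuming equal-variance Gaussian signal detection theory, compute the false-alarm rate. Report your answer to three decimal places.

z(hit rate) = z(0.786) = 0.7926
z(FA) = z(H) − d' = 0.7926 − 1.95 = -1.1574
false-alarm rate = Φ(-1.1574) = 0.1236

false-alarm rate = 0.124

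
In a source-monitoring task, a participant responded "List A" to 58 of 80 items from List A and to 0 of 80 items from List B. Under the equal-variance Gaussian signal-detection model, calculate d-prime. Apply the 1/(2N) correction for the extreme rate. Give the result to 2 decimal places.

The false-alarm rate is 0/80 = 0, so apply the 1/(2N) correction: FA → 1/(2·80) = 0.00625.
z(H) = z(0.72500) = 0.598
z(FA) = z(0.00625) = -2.498
d' = 0.598 − (-2.498) = 3.096

d-prime = 3.10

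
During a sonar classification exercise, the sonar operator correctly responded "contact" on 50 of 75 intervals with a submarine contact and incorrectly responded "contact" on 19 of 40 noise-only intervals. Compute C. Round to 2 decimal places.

H = 50/75 = 0.6667
FA = 19/40 = 0.4750
Φ⁻¹(H) = Φ⁻¹(0.6667) = 0.4308
Φ⁻¹(FA) = Φ⁻¹(0.4750) = -0.0627
c = −½·[z(H) + z(FA)] = −0.5 × (0.4308 + (-0.0627)) = -0.18405

C = -0.18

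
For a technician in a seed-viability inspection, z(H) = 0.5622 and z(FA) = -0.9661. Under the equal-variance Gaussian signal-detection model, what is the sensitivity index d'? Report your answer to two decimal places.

d' = 1.53

d' = z(H) − z(FA) = 0.5622 − (-0.9661) = 1.5283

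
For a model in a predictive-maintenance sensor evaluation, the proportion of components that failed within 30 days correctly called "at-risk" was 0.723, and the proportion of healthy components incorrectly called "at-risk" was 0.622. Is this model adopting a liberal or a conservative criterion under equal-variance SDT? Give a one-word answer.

liberal

z(H) = 0.592, z(FA) = 0.311
c = −½·(z(H) + z(FA)) = -0.4515
c < 0 → liberal criterion (biased toward responding “yes”).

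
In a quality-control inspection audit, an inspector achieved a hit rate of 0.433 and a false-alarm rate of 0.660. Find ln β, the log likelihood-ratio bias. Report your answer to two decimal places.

z(H) = -0.169
z(FA) = 0.412
ln β = −½·[z(H)² − z(FA)²] = −0.5 × (0.029 − 0.170) = 0.0705

ln β = 0.07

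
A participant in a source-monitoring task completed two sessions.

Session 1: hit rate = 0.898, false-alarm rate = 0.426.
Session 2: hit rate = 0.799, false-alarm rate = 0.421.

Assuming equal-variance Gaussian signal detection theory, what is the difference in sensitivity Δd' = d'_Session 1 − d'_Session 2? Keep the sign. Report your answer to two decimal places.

Session 1: z(0.898) = 1.270, z(0.426) = -0.187, d' = 1.457
Session 2: z(0.799) = 0.838, z(0.421) = -0.199, d' = 1.037
Δd' = d'_Session 1 − d'_Session 2 = 1.457 − 1.037 = 0.420
Session 1 has the higher sensitivity.

Δd' = 0.42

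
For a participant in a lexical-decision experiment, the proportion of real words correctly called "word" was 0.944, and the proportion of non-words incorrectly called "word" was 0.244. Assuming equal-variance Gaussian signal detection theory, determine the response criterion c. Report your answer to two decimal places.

Φ⁻¹(0.944) = 1.589, Φ⁻¹(0.244) = -0.693
c = −½·[z(H) + z(FA)] = −0.5 × (1.589 + (-0.693)) = -0.448

c = -0.45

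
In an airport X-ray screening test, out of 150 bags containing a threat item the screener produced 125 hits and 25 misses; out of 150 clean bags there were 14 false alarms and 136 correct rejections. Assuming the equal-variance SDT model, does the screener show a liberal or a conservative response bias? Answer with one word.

z(H) = 0.967, z(FA) = -1.321
c = −½·(z(H) + z(FA)) = 0.177
c > 0 → conservative criterion (biased toward responding “no”).

conservative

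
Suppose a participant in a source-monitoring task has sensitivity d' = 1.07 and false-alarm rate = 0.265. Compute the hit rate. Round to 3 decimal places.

hit rate = 0.671

z(false-alarm rate) = z(0.265) = -0.6280
z(H) = z(FA) + d' = -0.6280 + 1.07 = 0.4420
hit rate = Φ(0.4420) = 0.6708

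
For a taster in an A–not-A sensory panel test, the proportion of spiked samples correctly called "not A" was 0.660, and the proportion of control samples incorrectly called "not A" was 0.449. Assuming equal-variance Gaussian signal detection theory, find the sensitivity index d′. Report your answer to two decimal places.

d′ = 0.54

z(H) = 0.4125
z(FA) = -0.1282
d' = z(H) − z(FA) = 0.4125 − (-0.1282) = 0.5407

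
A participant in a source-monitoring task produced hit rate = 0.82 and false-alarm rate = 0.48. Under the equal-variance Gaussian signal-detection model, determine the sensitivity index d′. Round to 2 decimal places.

z(H) = z(0.82) = 0.9154
z(FA) = z(0.48) = -0.0502
d' = z(H) − z(FA) = 0.9154 − (-0.0502) = 0.9656

d′ = 0.97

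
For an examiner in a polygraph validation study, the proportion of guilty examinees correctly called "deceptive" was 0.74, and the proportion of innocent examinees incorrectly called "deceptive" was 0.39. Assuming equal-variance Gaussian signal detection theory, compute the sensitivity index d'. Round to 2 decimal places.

d' = 0.92

z(0.74) = 0.643, z(0.39) = -0.279
d' = z(H) − z(FA) = 0.643 − (-0.279) = 0.922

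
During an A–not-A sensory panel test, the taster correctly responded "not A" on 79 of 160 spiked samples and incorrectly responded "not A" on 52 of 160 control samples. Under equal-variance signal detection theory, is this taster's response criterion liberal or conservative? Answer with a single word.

conservative

z(H) = -0.016, z(FA) = -0.454
c = −½·(z(H) + z(FA)) = 0.235
c > 0 → conservative criterion (biased toward responding “no”).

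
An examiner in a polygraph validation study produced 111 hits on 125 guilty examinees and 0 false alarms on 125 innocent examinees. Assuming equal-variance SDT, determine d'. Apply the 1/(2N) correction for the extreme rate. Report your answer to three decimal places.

d' = 3.868

The false-alarm rate is 0/125 = 0, so apply the 1/(2N) correction: FA → 1/(2·125) = 0.00400.
z(H) = z(0.88800) = 1.2160
z(FA) = z(0.00400) = -2.6521
d' = 1.2160 − (-2.6521) = 3.8681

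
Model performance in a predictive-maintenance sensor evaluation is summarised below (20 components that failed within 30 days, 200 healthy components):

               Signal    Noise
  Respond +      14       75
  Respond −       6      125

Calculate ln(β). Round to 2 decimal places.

ln β = -0.09

H = 14/20 = 0.7000
FA = 75/200 = 0.3750
z(H) = z(0.7000) = 0.524
z(FA) = z(0.3750) = -0.319
ln β = −½·[z(H)² − z(FA)²] = −0.5 × (0.275 − 0.102) = -0.0865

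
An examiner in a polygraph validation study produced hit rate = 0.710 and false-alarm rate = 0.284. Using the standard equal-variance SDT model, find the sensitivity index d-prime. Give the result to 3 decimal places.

d-prime = 1.124

Φ⁻¹(H) = 0.5534
Φ⁻¹(FA) = -0.5710
d' = z(H) − z(FA) = 0.5534 − (-0.5710) = 1.1244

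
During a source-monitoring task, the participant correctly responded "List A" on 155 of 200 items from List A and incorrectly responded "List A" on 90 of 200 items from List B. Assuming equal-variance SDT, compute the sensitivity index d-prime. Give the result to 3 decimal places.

d-prime = 0.881

H = 155/200 = 0.7750
FA = 90/200 = 0.4500
z(0.7750) = 0.7554, z(0.4500) = -0.1257
d' = z(H) − z(FA) = 0.7554 − (-0.1257) = 0.8811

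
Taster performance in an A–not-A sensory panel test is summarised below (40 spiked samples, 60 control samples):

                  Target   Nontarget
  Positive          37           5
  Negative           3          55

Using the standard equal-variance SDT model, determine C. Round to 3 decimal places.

H = 37/40 = 0.9250
FA = 5/60 = 0.0833
z(H) = 1.4395
z(FA) = -1.3832
c = −½·[z(H) + z(FA)] = −0.5 × (1.4395 + (-1.3832)) = -0.02815

C = -0.028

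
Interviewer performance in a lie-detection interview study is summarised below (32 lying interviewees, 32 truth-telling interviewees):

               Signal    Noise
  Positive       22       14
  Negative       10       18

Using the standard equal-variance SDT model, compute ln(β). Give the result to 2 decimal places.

ln β = -0.11

H = 22/32 = 0.6875
FA = 14/32 = 0.4375
z(0.6875) = 0.489, z(0.4375) = -0.157
ln β = −½·[z(H)² − z(FA)²] = −0.5 × (0.239 − 0.025) = -0.107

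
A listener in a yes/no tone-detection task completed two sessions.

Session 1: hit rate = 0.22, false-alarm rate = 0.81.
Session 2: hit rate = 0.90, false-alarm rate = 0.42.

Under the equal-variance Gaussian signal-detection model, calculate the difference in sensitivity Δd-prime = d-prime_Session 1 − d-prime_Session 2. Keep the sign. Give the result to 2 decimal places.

Δd-prime = -3.13

Session 1: z(0.22) = -0.772, z(0.81) = 0.878, d' = -1.650
Session 2: z(0.90) = 1.282, z(0.42) = -0.202, d' = 1.484
Δd' = d'_Session 1 − d'_Session 2 = -1.650 − 1.484 = -3.134
Session 2 has the higher sensitivity.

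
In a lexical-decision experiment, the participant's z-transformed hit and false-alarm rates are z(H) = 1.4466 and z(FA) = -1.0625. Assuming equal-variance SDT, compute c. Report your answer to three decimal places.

c = −½·[z(H) + z(FA)] = −½·(1.4466 + (-1.0625)) = -0.19205

c = -0.192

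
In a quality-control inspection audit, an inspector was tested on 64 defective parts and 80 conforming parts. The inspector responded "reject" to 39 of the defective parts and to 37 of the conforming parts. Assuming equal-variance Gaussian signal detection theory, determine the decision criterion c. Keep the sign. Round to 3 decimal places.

H = 39/64 = 0.6094
FA = 37/80 = 0.4625
z(H) = z(0.6094) = 0.2778
z(FA) = z(0.4625) = -0.0941
c = −½·[z(H) + z(FA)] = −0.5 × (0.2778 + (-0.0941)) = -0.09185
c < 0: the inspector has a liberal response bias.

c = -0.092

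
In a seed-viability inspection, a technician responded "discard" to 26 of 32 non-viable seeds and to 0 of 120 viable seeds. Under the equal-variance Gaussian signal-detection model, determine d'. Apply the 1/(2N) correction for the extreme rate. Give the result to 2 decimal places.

d' = 3.53

The false-alarm rate is 0/120 = 0, so apply the 1/(2N) correction: FA → 1/(2·120) = 0.00417.
z(H) = z(0.81250) = 0.887
z(FA) = z(0.00417) = -2.638
d' = 0.887 − (-2.638) = 3.525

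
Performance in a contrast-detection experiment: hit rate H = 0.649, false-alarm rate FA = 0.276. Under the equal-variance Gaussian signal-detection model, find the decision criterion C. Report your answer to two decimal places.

z(H) = 0.383
z(FA) = -0.595
c = −½·[z(H) + z(FA)] = −0.5 × (0.383 + (-0.595)) = 0.106

C = 0.11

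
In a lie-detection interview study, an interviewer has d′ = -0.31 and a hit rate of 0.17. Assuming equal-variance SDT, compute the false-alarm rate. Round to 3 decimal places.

false-alarm rate = 0.260

z(hit rate) = z(0.17) = -0.9542
z(FA) = z(H) − d' = -0.9542 − (-0.31) = -0.6442
false-alarm rate = Φ(-0.6442) = 0.2597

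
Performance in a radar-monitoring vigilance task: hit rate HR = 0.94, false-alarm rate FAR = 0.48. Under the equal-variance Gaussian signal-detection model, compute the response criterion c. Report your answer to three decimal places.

c = -0.752

Φ⁻¹(0.94) = 1.5548, Φ⁻¹(0.48) = -0.0502
c = −½·[z(H) + z(FA)] = −0.5 × (1.5548 + (-0.0502)) = -0.7523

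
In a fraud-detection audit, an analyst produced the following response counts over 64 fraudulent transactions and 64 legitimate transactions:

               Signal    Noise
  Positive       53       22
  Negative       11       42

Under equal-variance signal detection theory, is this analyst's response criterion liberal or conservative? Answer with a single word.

z(H) = 0.947, z(FA) = -0.402
c = −½·(z(H) + z(FA)) = -0.2725
c < 0 → liberal criterion (biased toward responding “yes”).

liberal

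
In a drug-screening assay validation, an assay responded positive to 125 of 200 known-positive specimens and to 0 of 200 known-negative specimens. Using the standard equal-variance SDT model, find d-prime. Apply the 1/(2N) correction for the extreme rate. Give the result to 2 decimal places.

The false-alarm rate is 0/200 = 0, so apply the 1/(2N) correction: FA → 1/(2·200) = 0.00250.
z(H) = z(0.62500) = 0.319
z(FA) = z(0.00250) = -2.807
d' = 0.319 − (-2.807) = 3.126

d-prime = 3.13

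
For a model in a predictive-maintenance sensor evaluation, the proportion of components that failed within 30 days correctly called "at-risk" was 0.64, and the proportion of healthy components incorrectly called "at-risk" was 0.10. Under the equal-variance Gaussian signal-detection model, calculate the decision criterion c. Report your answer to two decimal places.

z(0.64) = 0.3585, z(0.10) = -1.2816
c = −½·[z(H) + z(FA)] = −0.5 × (0.3585 + (-1.2816)) = 0.46155

c = 0.46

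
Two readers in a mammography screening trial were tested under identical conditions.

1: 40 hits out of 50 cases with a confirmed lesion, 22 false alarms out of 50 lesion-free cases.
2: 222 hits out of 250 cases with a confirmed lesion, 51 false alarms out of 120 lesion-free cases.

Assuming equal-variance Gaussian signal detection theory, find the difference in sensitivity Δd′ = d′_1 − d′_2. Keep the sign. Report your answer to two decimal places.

Δd′ = -0.41

1: z(0.8000) = 0.842, z(0.4400) = -0.151, d' = 0.993
2: z(0.8880) = 1.216, z(0.4250) = -0.189, d' = 1.405
Δd' = d'_1 − d'_2 = 0.993 − 1.405 = -0.412
2 has the higher sensitivity.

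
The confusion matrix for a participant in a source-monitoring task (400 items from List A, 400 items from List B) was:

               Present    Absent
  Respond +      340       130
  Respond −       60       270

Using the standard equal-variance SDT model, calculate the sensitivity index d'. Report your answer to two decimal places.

d' = 1.49

H = 340/400 = 0.8500
FA = 130/400 = 0.3250
z(H) = z(0.8500) = 1.0364
z(FA) = z(0.3250) = -0.4538
d' = z(H) − z(FA) = 1.0364 − (-0.4538) = 1.4902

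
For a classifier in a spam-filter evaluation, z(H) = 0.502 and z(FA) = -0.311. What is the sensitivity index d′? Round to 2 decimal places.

d′ = 0.81

d' = z(H) − z(FA) = 0.502 − (-0.311) = 0.813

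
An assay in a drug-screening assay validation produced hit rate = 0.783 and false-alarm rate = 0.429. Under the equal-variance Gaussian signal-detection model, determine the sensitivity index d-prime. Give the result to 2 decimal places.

z(H) = z(0.783) = 0.7824
z(FA) = z(0.429) = -0.1789
d' = z(H) − z(FA) = 0.7824 − (-0.1789) = 0.9613

d-prime = 0.96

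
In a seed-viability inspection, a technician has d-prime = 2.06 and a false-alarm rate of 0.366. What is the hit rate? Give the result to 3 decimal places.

z(false-alarm rate) = z(0.366) = -0.3425
z(H) = z(FA) + d' = -0.3425 + 2.06 = 1.7175
hit rate = Φ(1.7175) = 0.9571

hit rate = 0.957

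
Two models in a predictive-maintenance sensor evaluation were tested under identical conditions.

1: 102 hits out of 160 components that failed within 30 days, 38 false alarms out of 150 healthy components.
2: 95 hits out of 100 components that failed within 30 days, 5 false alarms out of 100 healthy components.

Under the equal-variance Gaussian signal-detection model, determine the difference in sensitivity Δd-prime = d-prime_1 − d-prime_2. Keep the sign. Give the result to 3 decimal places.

1: z(0.6375) = 0.3518, z(0.2533) = -0.6641, d' = 1.0159
2: z(0.9500) = 1.6449, z(0.0500) = -1.6449, d' = 3.2898
Δd' = d'_1 − d'_2 = 1.0159 − 3.2898 = -2.2739
2 has the higher sensitivity.

Δd-prime = -2.274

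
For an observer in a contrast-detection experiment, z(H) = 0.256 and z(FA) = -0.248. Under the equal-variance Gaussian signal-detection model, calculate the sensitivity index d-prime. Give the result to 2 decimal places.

d' = z(H) − z(FA) = 0.256 − (-0.248) = 0.504

d-prime = 0.50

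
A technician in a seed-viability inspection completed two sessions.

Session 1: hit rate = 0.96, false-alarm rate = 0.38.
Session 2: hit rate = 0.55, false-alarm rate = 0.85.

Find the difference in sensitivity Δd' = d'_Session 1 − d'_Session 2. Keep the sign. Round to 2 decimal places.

Δd' = 2.97

Session 1: z(0.96) = 1.751, z(0.38) = -0.305, d' = 2.056
Session 2: z(0.55) = 0.126, z(0.85) = 1.036, d' = -0.910
Δd' = d'_Session 1 − d'_Session 2 = 2.056 − (-0.910) = 2.966
Session 1 has the higher sensitivity.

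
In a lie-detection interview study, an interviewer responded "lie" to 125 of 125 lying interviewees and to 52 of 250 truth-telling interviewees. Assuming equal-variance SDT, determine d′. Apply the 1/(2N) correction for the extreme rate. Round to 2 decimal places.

The hit rate is 125/125 = 1, so apply the 1/(2N) correction: H → 1 − 1/(2·125) = 0.99600.
z(H) = z(0.99600) = 2.652
z(FA) = z(0.20800) = -0.813
d' = 2.652 − (-0.813) = 3.465

d′ = 3.47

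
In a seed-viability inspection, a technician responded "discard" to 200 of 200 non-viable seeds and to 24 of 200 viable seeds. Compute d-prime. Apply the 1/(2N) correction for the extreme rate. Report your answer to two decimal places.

d-prime = 3.98

The hit rate is 200/200 = 1, so apply the 1/(2N) correction: H → 1 − 1/(2·200) = 0.99750.
z(H) = z(0.99750) = 2.807
z(FA) = z(0.12000) = -1.175
d' = 2.807 − (-1.175) = 3.982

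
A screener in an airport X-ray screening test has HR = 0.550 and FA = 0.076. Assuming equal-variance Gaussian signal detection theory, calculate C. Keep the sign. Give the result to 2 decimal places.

z(H) = z(0.550) = 0.1257
z(FA) = z(0.076) = -1.4325
c = −½·[z(H) + z(FA)] = −0.5 × (0.1257 + (-1.4325)) = 0.6534
c > 0: the screener has a conservative response bias.

C = 0.65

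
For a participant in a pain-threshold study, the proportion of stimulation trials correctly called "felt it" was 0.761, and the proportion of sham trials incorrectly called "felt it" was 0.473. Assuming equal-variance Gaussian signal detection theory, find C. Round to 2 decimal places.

C = -0.32

z(0.761) = 0.710, z(0.473) = -0.068
c = −½·[z(H) + z(FA)] = −0.5 × (0.710 + (-0.068)) = -0.321
c < 0: the participant has a liberal response bias.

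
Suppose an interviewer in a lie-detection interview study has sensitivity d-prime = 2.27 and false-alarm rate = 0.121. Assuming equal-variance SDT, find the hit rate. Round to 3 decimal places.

hit rate = 0.864

z(false-alarm rate) = z(0.121) = -1.1700
z(H) = z(FA) + d' = -1.1700 + 2.27 = 1.1000
hit rate = Φ(1.1000) = 0.8643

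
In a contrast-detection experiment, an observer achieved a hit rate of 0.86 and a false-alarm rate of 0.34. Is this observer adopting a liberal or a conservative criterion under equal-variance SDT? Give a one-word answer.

z(H) = 1.080, z(FA) = -0.412
c = −½·(z(H) + z(FA)) = -0.334
c < 0 → liberal criterion (biased toward responding “yes”).

liberal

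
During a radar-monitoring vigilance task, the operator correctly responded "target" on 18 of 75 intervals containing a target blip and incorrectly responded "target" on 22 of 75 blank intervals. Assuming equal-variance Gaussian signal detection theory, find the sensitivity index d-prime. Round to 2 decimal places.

H = 18/75 = 0.2400
FA = 22/75 = 0.2933
z(0.2400) = -0.706, z(0.2933) = -0.544
d' = z(H) − z(FA) = -0.706 − (-0.544) = -0.162

d-prime = -0.16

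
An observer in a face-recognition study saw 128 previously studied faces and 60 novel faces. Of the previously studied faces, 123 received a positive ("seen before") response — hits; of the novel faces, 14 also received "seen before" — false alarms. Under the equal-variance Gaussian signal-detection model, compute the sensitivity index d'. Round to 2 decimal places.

H = 123/128 = 0.9609
FA = 14/60 = 0.2333
Φ⁻¹(H) = 1.7612
Φ⁻¹(FA) = -0.7280
d' = z(H) − z(FA) = 1.7612 − (-0.7280) = 2.4892

d' = 2.49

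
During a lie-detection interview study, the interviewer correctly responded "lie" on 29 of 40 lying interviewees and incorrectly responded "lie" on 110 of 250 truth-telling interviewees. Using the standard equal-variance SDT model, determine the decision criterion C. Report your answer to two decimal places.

C = -0.22

H = 29/40 = 0.7250
FA = 110/250 = 0.4400
Φ⁻¹(H) = 0.5978
Φ⁻¹(FA) = -0.1510
c = −½·[z(H) + z(FA)] = −0.5 × (0.5978 + (-0.1510)) = -0.2234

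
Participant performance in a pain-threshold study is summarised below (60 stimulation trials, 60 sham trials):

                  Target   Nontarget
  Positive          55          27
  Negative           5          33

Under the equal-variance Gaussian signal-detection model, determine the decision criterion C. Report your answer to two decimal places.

C = -0.63

H = 55/60 = 0.9167
FA = 27/60 = 0.4500
z(0.9167) = 1.3832, z(0.4500) = -0.1257
c = −½·[z(H) + z(FA)] = −0.5 × (1.3832 + (-0.1257)) = -0.62875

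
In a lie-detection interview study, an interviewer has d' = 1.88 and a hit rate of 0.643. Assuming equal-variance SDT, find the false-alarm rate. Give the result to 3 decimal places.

z(hit rate) = z(0.643) = 0.3665
z(FA) = z(H) − d' = 0.3665 − 1.88 = -1.5135
false-alarm rate = Φ(-1.5135) = 0.0651

false-alarm rate = 0.065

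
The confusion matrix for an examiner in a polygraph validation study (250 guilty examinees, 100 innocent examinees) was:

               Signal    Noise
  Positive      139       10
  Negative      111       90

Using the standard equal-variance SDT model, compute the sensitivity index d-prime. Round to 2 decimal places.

d-prime = 1.42

H = 139/250 = 0.5560
FA = 10/100 = 0.1000
z(0.5560) = 0.141, z(0.1000) = -1.282
d' = z(H) − z(FA) = 0.141 − (-1.282) = 1.423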